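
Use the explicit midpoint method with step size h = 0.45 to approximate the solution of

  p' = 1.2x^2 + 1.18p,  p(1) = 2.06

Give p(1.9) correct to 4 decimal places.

Midpoint: k1 = f(x_n, p_n); k2 = f(x_n + h/2, p_n + (h/2)·k1); p_{n+1} = p_n + h·k2.
x=1.000000, p=2.060000:
  k1 = f(1.000000, 2.060000) = 3.630800
  k2 = f(1.225000, 2.876930) = 5.195527
  p ← 2.060000 + 0.45·5.195527 = 4.397987
x=1.450000, p=4.397987:
  k1 = f(1.450000, 4.397987) = 7.712625
  k2 = f(1.675000, 6.133328) = 10.604077
  p ← 4.397987 + 0.45·10.604077 = 9.169822
p(1.9) ≈ 9.1698

9.1698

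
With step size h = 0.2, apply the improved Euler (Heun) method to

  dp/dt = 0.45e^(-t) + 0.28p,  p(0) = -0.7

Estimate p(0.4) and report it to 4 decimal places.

-0.6246

Heun: k1 = f(t_n, p_n); k2 = f(t_n + h, p_n + h·k1); p_{n+1} = p_n + (h/2)·(k1 + k2).
t=0.000000, p=-0.700000:
  k1 = f(0.000000, -0.700000) = 0.254000
  k2 = f(0.200000, -0.649200) = 0.186653
  p ← -0.700000 + (0.2/2)·(0.254000 + 0.186653) = -0.655935
t=0.200000, p=-0.655935:
  k1 = f(0.200000, -0.655935) = 0.184767
  k2 = f(0.400000, -0.618981) = 0.128329
  p ← -0.655935 + (0.2/2)·(0.184767 + 0.128329) = -0.624625
p(0.4) ≈ -0.6246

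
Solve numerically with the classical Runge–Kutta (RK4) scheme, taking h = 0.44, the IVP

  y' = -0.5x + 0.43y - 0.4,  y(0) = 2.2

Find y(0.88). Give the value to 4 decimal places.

RK4: k1 = f(x_n, y_n); k2 = f(x_n + h/2, y_n + (h/2)·k1); k3 = f(x_n + h/2, y_n + (h/2)·k2); k4 = f(x_n + h, y_n + h·k3); y_{n+1} = y_n + (h/6)·(k1 + 2k2 + 2k3 + k4).
x=0.000000, y=2.200000:
  k1 = f(0.000000, 2.200000) = 0.546000
  k2 = f(0.220000, 2.320120) = 0.487652
  k3 = f(0.220000, 2.307283) = 0.482132
  k4 = f(0.440000, 2.412138) = 0.417219
  y ← 2.200000 + (0.44/6)·(k1 + 2k2 + 2k3 + k4) = 2.412871
x=0.440000, y=2.412871:
  k1 = f(0.440000, 2.412871) = 0.417535
  k2 = f(0.660000, 2.504729) = 0.347033
  k3 = f(0.660000, 2.489218) = 0.340364
  k4 = f(0.880000, 2.562631) = 0.261931
  y ← 2.412871 + (0.44/6)·(k1 + 2k2 + 2k3 + k4) = 2.563517
y(0.88) ≈ 2.5635

2.5635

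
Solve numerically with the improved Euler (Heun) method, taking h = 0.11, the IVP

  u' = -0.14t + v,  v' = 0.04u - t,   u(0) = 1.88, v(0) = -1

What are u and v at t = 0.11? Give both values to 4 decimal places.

1.7696, -0.9980

Heun on (u,v): k1 = f(t_n, state_n); k2 = f(t_n + h, state_n + h·k1); state_{n+1} = state_n + (h/2)·(k1 + k2).
0.000000: (1.880000, -1.000000)
  k1 = (-1.000000, 0.075200)
  predictor → (1.770000, -0.991728)
  k2 = (-1.007128, -0.039200)
  → (1.769608, -0.998020)
(u(0.11), v(0.11)) ≈ (1.7696, -0.9980)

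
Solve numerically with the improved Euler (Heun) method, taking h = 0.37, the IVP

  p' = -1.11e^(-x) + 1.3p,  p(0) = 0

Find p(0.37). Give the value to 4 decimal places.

-0.4460

Heun: k1 = f(x_n, p_n); k2 = f(x_n + h, p_n + h·k1); p_{n+1} = p_n + (h/2)·(k1 + k2).
x=0.000000, p=0.000000:
  k1 = f(0.000000, 0.000000) = -1.110000
  k2 = f(0.370000, -0.410700) = -1.300625
  p ← 0.000000 + (0.37/2)·(-1.110000 + (-1.300625)) = -0.445966
p(0.37) ≈ -0.4460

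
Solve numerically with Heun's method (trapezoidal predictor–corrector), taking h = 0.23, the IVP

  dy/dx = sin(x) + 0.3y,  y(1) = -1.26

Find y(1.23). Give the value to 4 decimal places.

Heun: k1 = f(x_n, y_n); k2 = f(x_n + h, y_n + h·k1); y_{n+1} = y_n + (h/2)·(k1 + k2).
x=1.000000, y=-1.260000:
  k1 = f(1.000000, -1.260000) = 0.463471
  k2 = f(1.230000, -1.153402) = 0.596468
  y ← -1.260000 + (0.23/2)·(0.463471 + 0.596468) = -1.138107
y(1.23) ≈ -1.1381

-1.1381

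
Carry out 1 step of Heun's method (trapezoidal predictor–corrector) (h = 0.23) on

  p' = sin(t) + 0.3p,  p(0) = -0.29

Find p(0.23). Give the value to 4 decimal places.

Heun: k1 = f(t_n, p_n); k2 = f(t_n + h, p_n + h·k1); p_{n+1} = p_n + (h/2)·(k1 + k2).
t=0.000000, p=-0.290000:
  k1 = f(0.000000, -0.290000) = -0.087000
  k2 = f(0.230000, -0.310010) = 0.134975
  p ← -0.290000 + (0.23/2)·(-0.087000 + 0.134975) = -0.284483
p(0.23) ≈ -0.2845

-0.2845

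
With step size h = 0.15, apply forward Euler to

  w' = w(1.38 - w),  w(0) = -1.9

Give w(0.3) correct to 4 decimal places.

-4.6270

Euler: w_{n+1} = w_n + h·f(x_n, w_n).
x=0.000000, w=-1.900000: f=-6.232000 → w ← -1.900000 + 0.15·(-6.232000) = -2.834800
x=0.150000, w=-2.834800: f=-11.948115 → w ← -2.834800 + 0.15·(-11.948115) = -4.627017
w(0.3) ≈ -4.6270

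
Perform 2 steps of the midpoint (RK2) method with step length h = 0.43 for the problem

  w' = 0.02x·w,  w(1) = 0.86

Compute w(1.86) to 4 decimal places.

Midpoint: k1 = f(x_n, w_n); k2 = f(x_n + h/2, w_n + (h/2)·k1); w_{n+1} = w_n + h·k2.
x=1.000000, w=0.860000:
  k1 = f(1.000000, 0.860000) = 0.017200
  k2 = f(1.215000, 0.863698) = 0.020988
  w ← 0.860000 + 0.43·0.020988 = 0.869025
x=1.430000, w=0.869025:
  k1 = f(1.430000, 0.869025) = 0.024854
  k2 = f(1.645000, 0.874368) = 0.028767
  w ← 0.869025 + 0.43·0.028767 = 0.881394
w(1.86) ≈ 0.8814

0.8814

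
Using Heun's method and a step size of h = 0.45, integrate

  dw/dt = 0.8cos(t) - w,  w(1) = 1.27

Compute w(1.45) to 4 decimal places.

Heun: k1 = f(t_n, w_n); k2 = f(t_n + h, w_n + h·k1); w_{n+1} = w_n + (h/2)·(k1 + k2).
t=1.000000, w=1.270000:
  k1 = f(1.000000, 1.270000) = -0.837758
  k2 = f(1.450000, 0.893009) = -0.796607
  w ← 1.270000 + (0.45/2)·(-0.837758 + (-0.796607)) = 0.902268
w(1.45) ≈ 0.9023

0.9023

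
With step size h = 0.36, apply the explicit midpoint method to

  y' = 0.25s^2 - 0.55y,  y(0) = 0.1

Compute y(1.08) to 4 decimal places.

0.1463

Midpoint: k1 = f(s_n, y_n); k2 = f(s_n + h/2, y_n + (h/2)·k1); y_{n+1} = y_n + h·k2.
s=0.000000, y=0.100000:
  k1 = f(0.000000, 0.100000) = -0.055000
  k2 = f(0.180000, 0.090100) = -0.041455
  y ← 0.100000 + 0.36·(-0.041455) = 0.085076
s=0.360000, y=0.085076:
  k1 = f(0.360000, 0.085076) = -0.014392
  k2 = f(0.540000, 0.082486) = 0.027533
  y ← 0.085076 + 0.36·0.027533 = 0.094988
s=0.720000, y=0.094988:
  k1 = f(0.720000, 0.094988) = 0.077357
  k2 = f(0.900000, 0.108912) = 0.142598
  y ← 0.094988 + 0.36·0.142598 = 0.146323
y(1.08) ≈ 0.1463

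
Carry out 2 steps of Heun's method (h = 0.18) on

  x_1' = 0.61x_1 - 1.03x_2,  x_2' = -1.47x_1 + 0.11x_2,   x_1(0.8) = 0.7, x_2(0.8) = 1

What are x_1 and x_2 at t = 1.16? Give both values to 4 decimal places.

Heun on (x_1,x_2): k1 = f(t_n, state_n); k2 = f(t_n + h, state_n + h·k1); state_{n+1} = state_n + (h/2)·(k1 + k2).
0.800000: (0.700000, 1.000000)
  k1 = (-0.603000, -0.919000)
  predictor → (0.591460, 0.834580)
  k2 = (-0.498827, -0.777642)
  → (0.600836, 0.847302)
0.980000: (0.600836, 0.847302)
  k1 = (-0.506212, -0.790025)
  predictor → (0.509718, 0.705098)
  k2 = (-0.415323, -0.671724)
  → (0.517897, 0.715745)
(x_1(1.16), x_2(1.16)) ≈ (0.5179, 0.7157)

0.5179, 0.7157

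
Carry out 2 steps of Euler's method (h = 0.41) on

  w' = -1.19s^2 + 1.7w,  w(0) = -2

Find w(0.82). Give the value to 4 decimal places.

-5.8416

Euler: w_{n+1} = w_n + h·f(s_n, w_n).
s=0.000000, w=-2.000000: f=-3.400000 → w ← -2.000000 + 0.41·(-3.400000) = -3.394000
s=0.410000, w=-3.394000: f=-5.969839 → w ← -3.394000 + 0.41·(-5.969839) = -5.841634
w(0.82) ≈ -5.8416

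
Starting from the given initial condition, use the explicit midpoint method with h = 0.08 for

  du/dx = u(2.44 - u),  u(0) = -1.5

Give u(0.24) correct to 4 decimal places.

Midpoint: k1 = f(x_n, u_n); k2 = f(x_n + h/2, u_n + (h/2)·k1); u_{n+1} = u_n + h·k2.
x=0.000000, u=-1.500000:
  k1 = f(0.000000, -1.500000) = -5.910000
  k2 = f(0.040000, -1.736400) = -7.251901
  u ← -1.500000 + 0.08·(-7.251901) = -2.080152
x=0.080000, u=-2.080152:
  k1 = f(0.080000, -2.080152) = -9.402604
  k2 = f(0.120000, -2.456256) = -12.026460
  u ← -2.080152 + 0.08·(-12.026460) = -3.042269
x=0.160000, u=-3.042269:
  k1 = f(0.160000, -3.042269) = -16.678536
  k2 = f(0.200000, -3.709410) = -22.810686
  u ← -3.042269 + 0.08·(-22.810686) = -4.867124
u(0.24) ≈ -4.8671

-4.8671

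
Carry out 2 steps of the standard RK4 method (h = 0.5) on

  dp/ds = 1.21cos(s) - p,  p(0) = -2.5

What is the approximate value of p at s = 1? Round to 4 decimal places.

RK4: k1 = f(s_n, p_n); k2 = f(s_n + h/2, p_n + (h/2)·k1); k3 = f(s_n + h/2, p_n + (h/2)·k2); k4 = f(s_n + h, p_n + h·k3); p_{n+1} = p_n + (h/6)·(k1 + 2k2 + 2k3 + k4).
s=0.000000, p=-2.500000:
  k1 = f(0.000000, -2.500000) = 3.710000
  k2 = f(0.250000, -1.572500) = 2.744884
  k3 = f(0.250000, -1.813779) = 2.986163
  k4 = f(0.500000, -1.006918) = 2.068793
  p ← -2.500000 + (0.5/6)·(k1 + 2k2 + 2k3 + k4) = -1.063259
s=0.500000, p=-1.063259:
  k1 = f(0.500000, -1.063259) = 2.125134
  k2 = f(0.750000, -0.531976) = 1.417319
  k3 = f(0.750000, -0.708930) = 1.594273
  k4 = f(1.000000, -0.266123) = 0.919889
  p ← -1.063259 + (0.5/6)·(k1 + 2k2 + 2k3 + k4) = -0.307575
p(1) ≈ -0.3076

-0.3076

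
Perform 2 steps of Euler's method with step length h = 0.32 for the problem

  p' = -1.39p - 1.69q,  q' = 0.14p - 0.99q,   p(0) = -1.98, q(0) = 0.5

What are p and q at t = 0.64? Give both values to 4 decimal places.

-0.8972, 0.1114

Euler on (p,q): p_{n+1} = p_n + h·p', q_{n+1} = q_n + h·q'.
0.000000: (-1.980000, 0.500000); f=(1.907200, -0.772200) → (-1.369696, 0.252896)
0.320000: (-1.369696, 0.252896); f=(1.476483, -0.442124) → (-0.897221, 0.111416)
(p(0.64), q(0.64)) ≈ (-0.8972, 0.1114)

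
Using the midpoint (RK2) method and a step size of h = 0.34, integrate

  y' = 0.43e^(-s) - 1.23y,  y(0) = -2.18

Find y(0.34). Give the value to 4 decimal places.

-1.3662

Midpoint: k1 = f(s_n, y_n); k2 = f(s_n + h/2, y_n + (h/2)·k1); y_{n+1} = y_n + h·k2.
s=0.000000, y=-2.180000:
  k1 = f(0.000000, -2.180000) = 3.111400
  k2 = f(0.170000, -1.651062) = 2.393582
  y ← -2.180000 + 0.34·2.393582 = -1.366182
y(0.34) ≈ -1.3662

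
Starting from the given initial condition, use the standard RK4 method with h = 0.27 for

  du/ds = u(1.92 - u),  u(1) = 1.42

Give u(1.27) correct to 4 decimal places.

RK4: k1 = f(s_n, u_n); k2 = f(s_n + h/2, u_n + (h/2)·k1); k3 = f(s_n + h/2, u_n + (h/2)·k2); k4 = f(s_n + h, u_n + h·k3); u_{n+1} = u_n + (h/6)·(k1 + 2k2 + 2k3 + k4).
s=1.000000, u=1.420000:
  k1 = f(1.000000, 1.420000) = 0.710000
  k2 = f(1.135000, 1.515850) = 0.612631
  k3 = f(1.135000, 1.502705) = 0.627071
  k4 = f(1.270000, 1.589309) = 0.525570
  u ← 1.420000 + (0.27/6)·(k1 + 2k2 + 2k3 + k4) = 1.587174
u(1.27) ≈ 1.5872

1.5872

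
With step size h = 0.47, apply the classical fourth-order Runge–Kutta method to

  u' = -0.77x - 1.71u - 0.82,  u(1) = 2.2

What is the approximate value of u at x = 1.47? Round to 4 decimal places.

RK4: k1 = f(x_n, u_n); k2 = f(x_n + h/2, u_n + (h/2)·k1); k3 = f(x_n + h/2, u_n + (h/2)·k2); k4 = f(x_n + h, u_n + h·k3); u_{n+1} = u_n + (h/6)·(k1 + 2k2 + 2k3 + k4).
x=1.000000, u=2.200000:
  k1 = f(1.000000, 2.200000) = -5.352000
  k2 = f(1.235000, 0.942280) = -3.382249
  k3 = f(1.235000, 1.405172) = -4.173793
  k4 = f(1.470000, 0.238317) = -2.359422
  u ← 2.200000 + (0.47/6)·(k1 + 2k2 + 2k3 + k4) = 0.412159
u(1.47) ≈ 0.4122

0.4122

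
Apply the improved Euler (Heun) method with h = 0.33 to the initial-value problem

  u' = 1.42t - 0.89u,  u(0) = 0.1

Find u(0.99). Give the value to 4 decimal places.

Heun: k1 = f(t_n, u_n); k2 = f(t_n + h, u_n + h·k1); u_{n+1} = u_n + (h/2)·(k1 + k2).
t=0.000000, u=0.100000:
  k1 = f(0.000000, 0.100000) = -0.089000
  k2 = f(0.330000, 0.070630) = 0.405739
  u ← 0.100000 + (0.33/2)·(-0.089000 + 0.405739) = 0.152262
t=0.330000, u=0.152262:
  k1 = f(0.330000, 0.152262) = 0.333087
  k2 = f(0.660000, 0.262181) = 0.703859
  u ← 0.152262 + (0.33/2)·(0.333087 + 0.703859) = 0.323358
t=0.660000, u=0.323358:
  k1 = f(0.660000, 0.323358) = 0.649411
  k2 = f(0.990000, 0.537664) = 0.927279
  u ← 0.323358 + (0.33/2)·(0.649411 + 0.927279) = 0.583512
u(0.99) ≈ 0.5835

0.5835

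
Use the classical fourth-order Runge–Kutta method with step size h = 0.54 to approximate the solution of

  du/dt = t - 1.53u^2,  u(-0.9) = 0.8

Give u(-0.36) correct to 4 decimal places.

RK4: k1 = f(t_n, u_n); k2 = f(t_n + h/2, u_n + (h/2)·k1); k3 = f(t_n + h/2, u_n + (h/2)·k2); k4 = f(t_n + h, u_n + h·k3); u_{n+1} = u_n + (h/6)·(k1 + 2k2 + 2k3 + k4).
t=-0.900000, u=0.800000:
  k1 = f(-0.900000, 0.800000) = -1.879200
  k2 = f(-0.630000, 0.292616) = -0.761005
  k3 = f(-0.630000, 0.594529) = -1.170800
  k4 = f(-0.360000, 0.167768) = -0.403063
  u ← 0.800000 + (0.54/6)·(k1 + 2k2 + 2k3 + k4) = 0.246871
u(-0.36) ≈ 0.2469

0.2469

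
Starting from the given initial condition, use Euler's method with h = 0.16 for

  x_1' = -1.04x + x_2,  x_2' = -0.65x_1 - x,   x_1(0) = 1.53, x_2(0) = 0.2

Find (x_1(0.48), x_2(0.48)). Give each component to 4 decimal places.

1.4651, -0.3587

Euler on (x_1,x_2): x_1_{n+1} = x_1_n + h·x_1', x_2_{n+1} = x_2_n + h·x_2'.
0.000000: (1.530000, 0.200000); f=(0.200000, -0.994500) → (1.562000, 0.040880)
0.160000: (1.562000, 0.040880); f=(-0.125520, -1.175300) → (1.541917, -0.147168)
0.320000: (1.541917, -0.147168); f=(-0.479968, -1.322246) → (1.465122, -0.358727)
(x_1(0.48), x_2(0.48)) ≈ (1.4651, -0.3587)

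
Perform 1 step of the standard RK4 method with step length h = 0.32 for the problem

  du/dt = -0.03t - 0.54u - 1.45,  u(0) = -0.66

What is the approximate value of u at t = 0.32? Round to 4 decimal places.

RK4: k1 = f(t_n, u_n); k2 = f(t_n + h/2, u_n + (h/2)·k1); k3 = f(t_n + h/2, u_n + (h/2)·k2); k4 = f(t_n + h, u_n + h·k3); u_{n+1} = u_n + (h/6)·(k1 + 2k2 + 2k3 + k4).
t=0.000000, u=-0.660000:
  k1 = f(0.000000, -0.660000) = -1.093600
  k2 = f(0.160000, -0.834976) = -1.003913
  k3 = f(0.160000, -0.820626) = -1.011662
  k4 = f(0.320000, -0.983732) = -0.928385
  u ← -0.660000 + (0.32/6)·(k1 + 2k2 + 2k3 + k4) = -0.982834
u(0.32) ≈ -0.9828

-0.9828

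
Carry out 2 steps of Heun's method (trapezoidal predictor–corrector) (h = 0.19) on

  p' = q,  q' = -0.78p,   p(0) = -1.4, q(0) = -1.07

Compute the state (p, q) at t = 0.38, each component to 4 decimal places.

-1.7223, -0.6008

Heun on (p,q): k1 = f(t_n, state_n); k2 = f(t_n + h, state_n + h·k1); state_{n+1} = state_n + (h/2)·(k1 + k2).
0.000000: (-1.400000, -1.070000)
  k1 = (-1.070000, 1.092000)
  predictor → (-1.603300, -0.862520)
  k2 = (-0.862520, 1.250574)
  → (-1.583589, -0.847455)
0.190000: (-1.583589, -0.847455)
  k1 = (-0.847455, 1.235200)
  predictor → (-1.744606, -0.612768)
  k2 = (-0.612768, 1.360793)
  → (-1.722311, -0.600836)
(p(0.38), q(0.38)) ≈ (-1.7223, -0.6008)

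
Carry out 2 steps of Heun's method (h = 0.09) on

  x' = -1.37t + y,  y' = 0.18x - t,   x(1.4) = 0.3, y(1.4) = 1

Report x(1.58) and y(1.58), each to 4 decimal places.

Heun on (x,y): k1 = f(t_n, state_n); k2 = f(t_n + h, state_n + h·k1); state_{n+1} = state_n + (h/2)·(k1 + k2).
1.400000: (0.300000, 1.000000)
  k1 = (-0.918000, -1.346000)
  predictor → (0.217380, 0.878860)
  k2 = (-1.162440, -1.450872)
  → (0.206380, 0.874141)
1.490000: (0.206380, 0.874141)
  k1 = (-1.167159, -1.452852)
  predictor → (0.101336, 0.743384)
  k2 = (-1.421216, -1.561760)
  → (0.089903, 0.738483)
(x(1.58), y(1.58)) ≈ (0.0899, 0.7385)

0.0899, 0.7385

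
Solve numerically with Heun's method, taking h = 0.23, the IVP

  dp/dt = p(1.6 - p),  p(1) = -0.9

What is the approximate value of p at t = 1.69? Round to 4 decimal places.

Heun: k1 = f(t_n, p_n); k2 = f(t_n + h, p_n + h·k1); p_{n+1} = p_n + (h/2)·(k1 + k2).
t=1.000000, p=-0.900000:
  k1 = f(1.000000, -0.900000) = -2.250000
  k2 = f(1.230000, -1.417500) = -4.277306
  p ← -0.900000 + (0.23/2)·(-2.250000 + (-4.277306)) = -1.650640
t=1.230000, p=-1.650640:
  k1 = f(1.230000, -1.650640) = -5.365637
  k2 = f(1.460000, -2.884737) = -12.937286
  p ← -1.650640 + (0.23/2)·(-5.365637 + (-12.937286)) = -3.755476
t=1.460000, p=-3.755476:
  k1 = f(1.460000, -3.755476) = -20.112365
  k2 = f(1.690000, -8.381320) = -83.656643
  p ← -3.755476 + (0.23/2)·(-20.112365 + (-83.656643)) = -15.688912
p(1.69) ≈ -15.6889

-15.6889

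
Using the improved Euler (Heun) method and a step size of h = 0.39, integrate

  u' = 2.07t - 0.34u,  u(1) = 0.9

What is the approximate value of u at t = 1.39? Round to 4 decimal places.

Heun: k1 = f(t_n, u_n); k2 = f(t_n + h, u_n + h·k1); u_{n+1} = u_n + (h/2)·(k1 + k2).
t=1.000000, u=0.900000:
  k1 = f(1.000000, 0.900000) = 1.764000
  k2 = f(1.390000, 1.587960) = 2.337394
  u ← 0.900000 + (0.39/2)·(1.764000 + 2.337394) = 1.699772
u(1.39) ≈ 1.6998

1.6998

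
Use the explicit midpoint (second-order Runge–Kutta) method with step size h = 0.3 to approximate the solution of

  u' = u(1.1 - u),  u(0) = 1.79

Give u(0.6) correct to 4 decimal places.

1.3984

Midpoint: k1 = f(x_n, u_n); k2 = f(x_n + h/2, u_n + (h/2)·k1); u_{n+1} = u_n + h·k2.
x=0.000000, u=1.790000:
  k1 = f(0.000000, 1.790000) = -1.235100
  k2 = f(0.150000, 1.604735) = -0.809966
  u ← 1.790000 + 0.3·(-0.809966) = 1.547010
x=0.300000, u=1.547010:
  k1 = f(0.300000, 1.547010) = -0.691529
  k2 = f(0.450000, 1.443281) = -0.495451
  u ← 1.547010 + 0.3·(-0.495451) = 1.398375
u(0.6) ≈ 1.3984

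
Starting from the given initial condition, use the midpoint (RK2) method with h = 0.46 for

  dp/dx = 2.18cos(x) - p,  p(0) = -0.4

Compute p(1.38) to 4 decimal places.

0.8392

Midpoint: k1 = f(x_n, p_n); k2 = f(x_n + h/2, p_n + (h/2)·k1); p_{n+1} = p_n + h·k2.
x=0.000000, p=-0.400000:
  k1 = f(0.000000, -0.400000) = 2.580000
  k2 = f(0.230000, 0.193400) = 1.929193
  p ← -0.400000 + 0.46·1.929193 = 0.487429
x=0.460000, p=0.487429:
  k1 = f(0.460000, 0.487429) = 1.465966
  k2 = f(0.690000, 0.824601) = 0.856716
  p ← 0.487429 + 0.46·0.856716 = 0.881518
x=0.920000, p=0.881518:
  k1 = f(0.920000, 0.881518) = 0.439170
  k2 = f(1.150000, 0.982527) = -0.092024
  p ← 0.881518 + 0.46·(-0.092024) = 0.839187
p(1.38) ≈ 0.8392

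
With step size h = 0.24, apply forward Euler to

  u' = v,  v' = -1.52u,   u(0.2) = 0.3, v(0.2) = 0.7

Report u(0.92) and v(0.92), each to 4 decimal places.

0.7105, 0.1974

Euler on (u,v): u_{n+1} = u_n + h·u', v_{n+1} = v_n + h·v'.
0.200000: (0.300000, 0.700000); f=(0.700000, -0.456000) → (0.468000, 0.590560)
0.440000: (0.468000, 0.590560); f=(0.590560, -0.711360) → (0.609734, 0.419834)
0.680000: (0.609734, 0.419834); f=(0.419834, -0.926796) → (0.710494, 0.197402)
(u(0.92), v(0.92)) ≈ (0.7105, 0.1974)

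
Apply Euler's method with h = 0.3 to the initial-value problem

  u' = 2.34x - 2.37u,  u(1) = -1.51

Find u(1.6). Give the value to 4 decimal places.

Euler: u_{n+1} = u_n + h·f(x_n, u_n).
x=1.000000, u=-1.510000: f=5.918700 → u ← -1.510000 + 0.3·5.918700 = 0.265610
x=1.300000, u=0.265610: f=2.412504 → u ← 0.265610 + 0.3·2.412504 = 0.989361
u(1.6) ≈ 0.9894

0.9894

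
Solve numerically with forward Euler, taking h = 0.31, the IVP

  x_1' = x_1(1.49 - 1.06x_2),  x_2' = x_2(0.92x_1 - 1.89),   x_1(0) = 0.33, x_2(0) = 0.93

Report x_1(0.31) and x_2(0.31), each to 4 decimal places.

Euler on (x_1,x_2): x_1_{n+1} = x_1_n + h·x_1', x_2_{n+1} = x_2_n + h·x_2'.
0.000000: (0.330000, 0.930000); f=(0.166386, -1.475352) → (0.381580, 0.472641)
(x_1(0.31), x_2(0.31)) ≈ (0.3816, 0.4726)

0.3816, 0.4726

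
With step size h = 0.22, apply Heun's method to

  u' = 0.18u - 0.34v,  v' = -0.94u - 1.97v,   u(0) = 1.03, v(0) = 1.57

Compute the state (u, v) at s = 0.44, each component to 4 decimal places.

0.9799, 0.4232

Heun on (u,v): k1 = f(s_n, state_n); k2 = f(s_n + h, state_n + h·k1); state_{n+1} = state_n + (h/2)·(k1 + k2).
0.000000: (1.030000, 1.570000)
  k1 = (-0.348400, -4.061100)
  predictor → (0.953352, 0.676558)
  k2 = (-0.058426, -2.228970)
  → (0.985249, 0.878092)
0.220000: (0.985249, 0.878092)
  k1 = (-0.121207, -2.655976)
  predictor → (0.958584, 0.293778)
  k2 = (0.072661, -1.479810)
  → (0.979909, 0.423156)
(u(0.44), v(0.44)) ≈ (0.9799, 0.4232)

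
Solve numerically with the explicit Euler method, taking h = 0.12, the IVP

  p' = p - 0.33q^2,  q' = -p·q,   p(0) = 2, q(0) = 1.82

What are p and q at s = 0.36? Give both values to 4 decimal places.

2.5182, 0.7497

Euler on (p,q): p_{n+1} = p_n + h·p', q_{n+1} = q_n + h·q'.
0.000000: (2.000000, 1.820000); f=(0.906908, -3.640000) → (2.108829, 1.383200)
0.120000: (2.108829, 1.383200); f=(1.477459, -2.916932) → (2.286124, 1.033168)
0.240000: (2.286124, 1.033168); f=(1.933870, -2.361951) → (2.518188, 0.749734)
(p(0.36), q(0.36)) ≈ (2.5182, 0.7497)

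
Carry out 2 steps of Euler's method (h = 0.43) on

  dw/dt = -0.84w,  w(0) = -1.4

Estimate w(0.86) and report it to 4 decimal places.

-0.5713

Euler: w_{n+1} = w_n + h·f(t_n, w_n).
t=0.000000, w=-1.400000: f=1.176000 → w ← -1.400000 + 0.43·1.176000 = -0.894320
t=0.430000, w=-0.894320: f=0.751229 → w ← -0.894320 + 0.43·0.751229 = -0.571292
w(0.86) ≈ -0.5713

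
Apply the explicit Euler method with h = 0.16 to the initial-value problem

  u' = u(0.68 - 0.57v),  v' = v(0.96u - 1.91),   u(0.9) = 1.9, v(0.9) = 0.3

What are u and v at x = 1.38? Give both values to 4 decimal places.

2.4041, 0.3095

Euler on (u,v): u_{n+1} = u_n + h·u', v_{n+1} = v_n + h·v'.
0.900000: (1.900000, 0.300000); f=(0.967100, -0.025800) → (2.054736, 0.295872)
1.060000: (2.054736, 0.295872); f=(1.050695, 0.018506) → (2.222847, 0.298833)
1.220000: (2.222847, 0.298833); f=(1.132908, 0.066919) → (2.404113, 0.309540)
(u(1.38), v(1.38)) ≈ (2.4041, 0.3095)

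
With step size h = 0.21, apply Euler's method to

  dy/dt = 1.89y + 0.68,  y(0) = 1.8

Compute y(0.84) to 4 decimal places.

7.8640

Euler: y_{n+1} = y_n + h·f(t_n, y_n).
t=0.000000, y=1.800000: f=4.082000 → y ← 1.800000 + 0.21·4.082000 = 2.657220
t=0.210000, y=2.657220: f=5.702146 → y ← 2.657220 + 0.21·5.702146 = 3.854671
t=0.420000, y=3.854671: f=7.965327 → y ← 3.854671 + 0.21·7.965327 = 5.527389
t=0.630000, y=5.527389: f=11.126766 → y ← 5.527389 + 0.21·11.126766 = 7.864010
y(0.84) ≈ 7.8640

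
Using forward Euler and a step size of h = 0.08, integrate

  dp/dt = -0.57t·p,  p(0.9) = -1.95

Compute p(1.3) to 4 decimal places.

-1.5220

Euler: p_{n+1} = p_n + h·f(t_n, p_n).
t=0.900000, p=-1.950000: f=1.000350 → p ← -1.950000 + 0.08·1.000350 = -1.869972
t=0.980000, p=-1.869972: f=1.044566 → p ← -1.869972 + 0.08·1.044566 = -1.786407
t=1.060000, p=-1.786407: f=1.079347 → p ← -1.786407 + 0.08·1.079347 = -1.700059
t=1.140000, p=-1.700059: f=1.104698 → p ← -1.700059 + 0.08·1.104698 = -1.611683
t=1.220000, p=-1.611683: f=1.120764 → p ← -1.611683 + 0.08·1.120764 = -1.522022
p(1.3) ≈ -1.5220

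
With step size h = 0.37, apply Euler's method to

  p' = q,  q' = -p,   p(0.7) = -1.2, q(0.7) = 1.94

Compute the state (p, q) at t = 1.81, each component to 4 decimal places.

Euler on (p,q): p_{n+1} = p_n + h·p', q_{n+1} = q_n + h·q'.
0.700000: (-1.200000, 1.940000); f=(1.940000, 1.200000) → (-0.482200, 2.384000)
1.070000: (-0.482200, 2.384000); f=(2.384000, 0.482200) → (0.399880, 2.562414)
1.440000: (0.399880, 2.562414); f=(2.562414, -0.399880) → (1.347973, 2.414458)
(p(1.81), q(1.81)) ≈ (1.3480, 2.4145)

1.3480, 2.4145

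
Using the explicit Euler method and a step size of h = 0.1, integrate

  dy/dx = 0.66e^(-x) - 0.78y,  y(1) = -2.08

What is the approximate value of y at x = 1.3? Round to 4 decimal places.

-1.5695

Euler: y_{n+1} = y_n + h·f(x_n, y_n).
x=1.000000, y=-2.080000: f=1.865200 → y ← -2.080000 + 0.1·1.865200 = -1.893480
x=1.100000, y=-1.893480: f=1.696609 → y ← -1.893480 + 0.1·1.696609 = -1.723819
x=1.200000, y=-1.723819: f=1.543367 → y ← -1.723819 + 0.1·1.543367 = -1.569482
y(1.3) ≈ -1.5695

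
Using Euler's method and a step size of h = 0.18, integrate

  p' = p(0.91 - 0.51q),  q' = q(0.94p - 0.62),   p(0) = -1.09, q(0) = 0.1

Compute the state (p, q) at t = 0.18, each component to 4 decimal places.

-1.2585, 0.0704

Euler on (p,q): p_{n+1} = p_n + h·p', q_{n+1} = q_n + h·q'.
0.000000: (-1.090000, 0.100000); f=(-0.936310, -0.164460) → (-1.258536, 0.070397)
(p(0.18), q(0.18)) ≈ (-1.2585, 0.0704)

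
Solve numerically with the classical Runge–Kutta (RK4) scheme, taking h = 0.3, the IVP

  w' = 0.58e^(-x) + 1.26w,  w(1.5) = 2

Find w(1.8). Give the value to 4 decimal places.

2.9597

RK4: k1 = f(x_n, w_n); k2 = f(x_n + h/2, w_n + (h/2)·k1); k3 = f(x_n + h/2, w_n + (h/2)·k2); k4 = f(x_n + h, w_n + h·k3); w_{n+1} = w_n + (h/6)·(k1 + 2k2 + 2k3 + k4).
x=1.500000, w=2.000000:
  k1 = f(1.500000, 2.000000) = 2.649415
  k2 = f(1.650000, 2.397412) = 3.132128
  k3 = f(1.650000, 2.469819) = 3.223361
  k4 = f(1.800000, 2.967008) = 3.834304
  w ← 2.000000 + (0.3/6)·(k1 + 2k2 + 2k3 + k4) = 2.959735
w(1.8) ≈ 2.9597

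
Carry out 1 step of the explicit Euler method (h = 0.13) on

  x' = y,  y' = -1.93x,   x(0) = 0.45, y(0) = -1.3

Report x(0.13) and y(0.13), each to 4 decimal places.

Euler on (x,y): x_{n+1} = x_n + h·x', y_{n+1} = y_n + h·y'.
0.000000: (0.450000, -1.300000); f=(-1.300000, -0.868500) → (0.281000, -1.412905)
(x(0.13), y(0.13)) ≈ (0.2810, -1.4129)

0.2810, -1.4129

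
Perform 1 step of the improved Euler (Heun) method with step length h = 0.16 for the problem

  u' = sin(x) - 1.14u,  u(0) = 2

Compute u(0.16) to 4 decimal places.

Heun: k1 = f(x_n, u_n); k2 = f(x_n + h, u_n + h·k1); u_{n+1} = u_n + (h/2)·(k1 + k2).
x=0.000000, u=2.000000:
  k1 = f(0.000000, 2.000000) = -2.280000
  k2 = f(0.160000, 1.635200) = -1.704810
  u ← 2.000000 + (0.16/2)·(-2.280000 + (-1.704810)) = 1.681215
u(0.16) ≈ 1.6812

1.6812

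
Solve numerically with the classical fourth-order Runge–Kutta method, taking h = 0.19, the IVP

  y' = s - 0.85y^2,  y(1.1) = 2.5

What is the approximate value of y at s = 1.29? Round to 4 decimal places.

1.9495

RK4: k1 = f(s_n, y_n); k2 = f(s_n + h/2, y_n + (h/2)·k1); k3 = f(s_n + h/2, y_n + (h/2)·k2); k4 = f(s_n + h, y_n + h·k3); y_{n+1} = y_n + (h/6)·(k1 + 2k2 + 2k3 + k4).
s=1.100000, y=2.500000:
  k1 = f(1.100000, 2.500000) = -4.212500
  k2 = f(1.195000, 2.099813) = -2.552831
  k3 = f(1.195000, 2.257481) = -3.136788
  k4 = f(1.290000, 1.904010) = -1.791467
  y ← 2.500000 + (0.19/6)·(k1 + 2k2 + 2k3 + k4) = 1.949532
y(1.29) ≈ 1.9495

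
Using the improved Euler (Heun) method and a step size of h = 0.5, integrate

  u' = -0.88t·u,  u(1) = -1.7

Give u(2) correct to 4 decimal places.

-0.5266

Heun: k1 = f(t_n, u_n); k2 = f(t_n + h, u_n + h·k1); u_{n+1} = u_n + (h/2)·(k1 + k2).
t=1.000000, u=-1.700000:
  k1 = f(1.000000, -1.700000) = 1.496000
  k2 = f(1.500000, -0.952000) = 1.256640
  u ← -1.700000 + (0.5/2)·(1.496000 + 1.256640) = -1.011840
t=1.500000, u=-1.011840:
  k1 = f(1.500000, -1.011840) = 1.335629
  k2 = f(2.000000, -0.344026) = 0.605485
  u ← -1.011840 + (0.5/2)·(1.335629 + 0.605485) = -0.526562
u(2) ≈ -0.5266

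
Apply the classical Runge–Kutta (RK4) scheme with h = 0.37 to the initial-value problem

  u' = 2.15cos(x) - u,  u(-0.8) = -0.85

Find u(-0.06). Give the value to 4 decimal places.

RK4: k1 = f(x_n, u_n); k2 = f(x_n + h/2, u_n + (h/2)·k1); k3 = f(x_n + h/2, u_n + (h/2)·k2); k4 = f(x_n + h, u_n + h·k3); u_{n+1} = u_n + (h/6)·(k1 + 2k2 + 2k3 + k4).
x=-0.800000, u=-0.850000:
  k1 = f(-0.800000, -0.850000) = 2.347919
  k2 = f(-0.615000, -0.415635) = 2.171698
  k3 = f(-0.615000, -0.448236) = 2.204299
  k4 = f(-0.430000, -0.034409) = 1.988686
  u ← -0.850000 + (0.37/6)·(k1 + 2k2 + 2k3 + k4) = -0.042870
x=-0.430000, u=-0.042870:
  k1 = f(-0.430000, -0.042870) = 1.997146
  k2 = f(-0.245000, 0.326602) = 1.759193
  k3 = f(-0.245000, 0.282581) = 1.803214
  k4 = f(-0.060000, 0.624320) = 1.521812
  u ← -0.042870 + (0.37/6)·(k1 + 2k2 + 2k3 + k4) = 0.613496
u(-0.06) ≈ 0.6135

0.6135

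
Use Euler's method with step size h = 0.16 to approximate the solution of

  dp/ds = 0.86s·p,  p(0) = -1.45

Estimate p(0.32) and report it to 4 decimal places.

Euler: p_{n+1} = p_n + h·f(s_n, p_n).
s=0.000000, p=-1.450000: f=0.000000 → p ← -1.450000 + 0.16·0.000000 = -1.450000
s=0.160000, p=-1.450000: f=-0.199520 → p ← -1.450000 + 0.16·(-0.199520) = -1.481923
p(0.32) ≈ -1.4819

-1.4819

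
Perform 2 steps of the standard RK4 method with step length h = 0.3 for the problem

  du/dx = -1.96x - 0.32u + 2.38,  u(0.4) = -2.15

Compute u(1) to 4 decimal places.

RK4: k1 = f(x_n, u_n); k2 = f(x_n + h/2, u_n + (h/2)·k1); k3 = f(x_n + h/2, u_n + (h/2)·k2); k4 = f(x_n + h, u_n + h·k3); u_{n+1} = u_n + (h/6)·(k1 + 2k2 + 2k3 + k4).
x=0.400000, u=-2.150000:
  k1 = f(0.400000, -2.150000) = 2.284000
  k2 = f(0.550000, -1.807400) = 1.880368
  k3 = f(0.550000, -1.867945) = 1.899742
  k4 = f(0.700000, -1.580077) = 1.513625
  u ← -2.150000 + (0.3/6)·(k1 + 2k2 + 2k3 + k4) = -1.582108
x=0.700000, u=-1.582108:
  k1 = f(0.700000, -1.582108) = 1.514274
  k2 = f(0.850000, -1.354967) = 1.147589
  k3 = f(0.850000, -1.409969) = 1.165190
  k4 = f(1.000000, -1.232551) = 0.814416
  u ← -1.582108 + (0.3/6)·(k1 + 2k2 + 2k3 + k4) = -1.234395
u(1) ≈ -1.2344

-1.2344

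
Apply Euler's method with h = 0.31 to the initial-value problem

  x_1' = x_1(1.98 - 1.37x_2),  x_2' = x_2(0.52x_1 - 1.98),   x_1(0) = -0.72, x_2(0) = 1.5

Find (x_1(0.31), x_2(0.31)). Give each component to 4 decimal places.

Euler on (x_1,x_2): x_1_{n+1} = x_1_n + h·x_1', x_2_{n+1} = x_2_n + h·x_2'.
0.000000: (-0.720000, 1.500000); f=(0.054000, -3.531600) → (-0.703260, 0.405204)
(x_1(0.31), x_2(0.31)) ≈ (-0.7033, 0.4052)

-0.7033, 0.4052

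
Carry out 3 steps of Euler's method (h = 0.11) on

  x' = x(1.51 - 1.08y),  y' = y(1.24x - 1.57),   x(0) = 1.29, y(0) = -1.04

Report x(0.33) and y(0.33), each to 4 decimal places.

Euler on (x,y): x_{n+1} = x_n + h·x', y_{n+1} = y_n + h·y'.
0.000000: (1.290000, -1.040000); f=(3.396828, -0.030784) → (1.663651, -1.043386)
0.110000: (1.663651, -1.043386); f=(4.386810, -0.514314) → (2.146200, -1.099961)
0.220000: (2.146200, -1.099961); f=(5.790357, -1.200374) → (2.783139, -1.232002)
(x(0.33), y(0.33)) ≈ (2.7831, -1.2320)

2.7831, -1.2320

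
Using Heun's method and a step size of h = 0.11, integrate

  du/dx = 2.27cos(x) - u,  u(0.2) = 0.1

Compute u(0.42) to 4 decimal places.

0.5042

Heun: k1 = f(x_n, u_n); k2 = f(x_n + h, u_n + h·k1); u_{n+1} = u_n + (h/2)·(k1 + k2).
x=0.200000, u=0.100000:
  k1 = f(0.200000, 0.100000) = 2.124751
  k2 = f(0.310000, 0.333723) = 1.828075
  u ← 0.100000 + (0.11/2)·(2.124751 + 1.828075) = 0.317405
x=0.310000, u=0.317405:
  k1 = f(0.310000, 0.317405) = 1.844392
  k2 = f(0.420000, 0.520289) = 1.552423
  u ← 0.317405 + (0.11/2)·(1.844392 + 1.552423) = 0.504230
u(0.42) ≈ 0.5042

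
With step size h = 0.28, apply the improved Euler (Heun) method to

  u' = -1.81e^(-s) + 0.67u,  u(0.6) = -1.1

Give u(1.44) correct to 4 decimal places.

Heun: k1 = f(s_n, u_n); k2 = f(s_n + h, u_n + h·k1); u_{n+1} = u_n + (h/2)·(k1 + k2).
s=0.600000, u=-1.100000:
  k1 = f(0.600000, -1.100000) = -1.730349
  k2 = f(0.880000, -1.584498) = -1.812371
  u ← -1.100000 + (0.28/2)·(-1.730349 + (-1.812371)) = -1.595981
s=0.880000, u=-1.595981:
  k1 = f(0.880000, -1.595981) = -1.820064
  k2 = f(1.160000, -2.105599) = -1.978161
  u ← -1.595981 + (0.28/2)·(-1.820064 + (-1.978161)) = -2.127732
s=1.160000, u=-2.127732:
  k1 = f(1.160000, -2.127732) = -1.992991
  k2 = f(1.440000, -2.685770) = -2.228305
  u ← -2.127732 + (0.28/2)·(-1.992991 + (-2.228305)) = -2.718714
u(1.44) ≈ -2.7187

-2.7187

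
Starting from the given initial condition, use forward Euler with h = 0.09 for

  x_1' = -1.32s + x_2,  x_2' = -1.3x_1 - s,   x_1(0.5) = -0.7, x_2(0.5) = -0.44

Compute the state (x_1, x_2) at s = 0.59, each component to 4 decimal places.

Euler on (x_1,x_2): x_1_{n+1} = x_1_n + h·x_1', x_2_{n+1} = x_2_n + h·x_2'.
0.500000: (-0.700000, -0.440000); f=(-1.100000, 0.410000) → (-0.799000, -0.403100)
(x_1(0.59), x_2(0.59)) ≈ (-0.7990, -0.4031)

-0.7990, -0.4031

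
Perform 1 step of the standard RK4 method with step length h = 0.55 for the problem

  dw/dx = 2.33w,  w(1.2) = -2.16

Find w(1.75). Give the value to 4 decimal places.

-7.7020

RK4: k1 = f(x_n, w_n); k2 = f(x_n + h/2, w_n + (h/2)·k1); k3 = f(x_n + h/2, w_n + (h/2)·k2); k4 = f(x_n + h, w_n + h·k3); w_{n+1} = w_n + (h/6)·(k1 + 2k2 + 2k3 + k4).
x=1.200000, w=-2.160000:
  k1 = f(1.200000, -2.160000) = -5.032800
  k2 = f(1.475000, -3.544020) = -8.257567
  k3 = f(1.475000, -4.430831) = -10.323836
  k4 = f(1.750000, -7.838110) = -18.262796
  w ← -2.160000 + (0.55/6)·(k1 + 2k2 + 2k3 + k4) = -7.702020
w(1.75) ≈ -7.7020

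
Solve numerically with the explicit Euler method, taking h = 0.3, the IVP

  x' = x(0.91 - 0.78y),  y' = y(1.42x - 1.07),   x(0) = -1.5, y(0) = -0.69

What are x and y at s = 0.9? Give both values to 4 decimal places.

Euler on (x,y): x_{n+1} = x_n + h·x', y_{n+1} = y_n + h·y'.
0.000000: (-1.500000, -0.690000); f=(-2.172300, 2.208000) → (-2.151690, -0.027600)
0.300000: (-2.151690, -0.027600); f=(-2.004359, 0.113861) → (-2.752998, 0.006558)
0.600000: (-2.752998, 0.006558); f=(-2.491145, -0.032656) → (-3.500341, -0.003238)
(x(0.9), y(0.9)) ≈ (-3.5003, -0.0032)

-3.5003, -0.0032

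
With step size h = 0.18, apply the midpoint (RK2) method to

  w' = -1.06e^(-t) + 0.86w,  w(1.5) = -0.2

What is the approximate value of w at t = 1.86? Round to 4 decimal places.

-0.3568

Midpoint: k1 = f(t_n, w_n); k2 = f(t_n + h/2, w_n + (h/2)·k1); w_{n+1} = w_n + h·k2.
t=1.500000, w=-0.200000:
  k1 = f(1.500000, -0.200000) = -0.408518
  k2 = f(1.590000, -0.236767) = -0.419780
  w ← -0.200000 + 0.18·(-0.419780) = -0.275560
t=1.680000, w=-0.275560:
  k1 = f(1.680000, -0.275560) = -0.434538
  k2 = f(1.770000, -0.314669) = -0.451168
  w ← -0.275560 + 0.18·(-0.451168) = -0.356771
w(1.86) ≈ -0.3568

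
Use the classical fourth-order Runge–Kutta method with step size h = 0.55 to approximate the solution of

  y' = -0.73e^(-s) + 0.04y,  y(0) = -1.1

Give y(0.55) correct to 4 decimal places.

RK4: k1 = f(s_n, y_n); k2 = f(s_n + h/2, y_n + (h/2)·k1); k3 = f(s_n + h/2, y_n + (h/2)·k2); k4 = f(s_n + h, y_n + h·k3); y_{n+1} = y_n + (h/6)·(k1 + 2k2 + 2k3 + k4).
s=0.000000, y=-1.100000:
  k1 = f(0.000000, -1.100000) = -0.774000
  k2 = f(0.275000, -1.312850) = -0.607002
  k3 = f(0.275000, -1.266925) = -0.605165
  k4 = f(0.550000, -1.432841) = -0.478487
  y ← -1.100000 + (0.55/6)·(k1 + 2k2 + 2k3 + k4) = -1.437042
y(0.55) ≈ -1.4370

-1.4370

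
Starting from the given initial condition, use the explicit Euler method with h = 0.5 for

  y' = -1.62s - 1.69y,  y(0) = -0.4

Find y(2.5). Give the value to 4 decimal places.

-1.8293

Euler: y_{n+1} = y_n + h·f(s_n, y_n).
s=0.000000, y=-0.400000: f=0.676000 → y ← -0.400000 + 0.5·0.676000 = -0.062000
s=0.500000, y=-0.062000: f=-0.705220 → y ← -0.062000 + 0.5·(-0.705220) = -0.414610
s=1.000000, y=-0.414610: f=-0.919309 → y ← -0.414610 + 0.5·(-0.919309) = -0.874265
s=1.500000, y=-0.874265: f=-0.952493 → y ← -0.874265 + 0.5·(-0.952493) = -1.350511
s=2.000000, y=-1.350511: f=-0.957636 → y ← -1.350511 + 0.5·(-0.957636) = -1.829329
y(2.5) ≈ -1.8293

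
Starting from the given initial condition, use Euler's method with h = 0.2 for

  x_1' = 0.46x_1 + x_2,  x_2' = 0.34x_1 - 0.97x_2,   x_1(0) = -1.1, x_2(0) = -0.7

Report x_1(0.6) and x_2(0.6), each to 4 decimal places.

-1.8601, -0.5969

Euler on (x_1,x_2): x_1_{n+1} = x_1_n + h·x_1', x_2_{n+1} = x_2_n + h·x_2'.
0.000000: (-1.100000, -0.700000); f=(-1.206000, 0.305000) → (-1.341200, -0.639000)
0.200000: (-1.341200, -0.639000); f=(-1.255952, 0.163822) → (-1.592390, -0.606236)
0.400000: (-1.592390, -0.606236); f=(-1.338735, 0.046636) → (-1.860137, -0.596908)
(x_1(0.6), x_2(0.6)) ≈ (-1.8601, -0.5969)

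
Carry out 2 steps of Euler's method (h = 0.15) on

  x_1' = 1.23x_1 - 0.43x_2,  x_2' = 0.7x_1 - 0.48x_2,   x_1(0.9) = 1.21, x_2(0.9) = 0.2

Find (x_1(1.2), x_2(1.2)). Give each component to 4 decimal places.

Euler on (x_1,x_2): x_1_{n+1} = x_1_n + h·x_1', x_2_{n+1} = x_2_n + h·x_2'.
0.900000: (1.210000, 0.200000); f=(1.402300, 0.751000) → (1.420345, 0.312650)
1.050000: (1.420345, 0.312650); f=(1.612585, 0.844169) → (1.662233, 0.439275)
(x_1(1.2), x_2(1.2)) ≈ (1.6622, 0.4393)

1.6622, 0.4393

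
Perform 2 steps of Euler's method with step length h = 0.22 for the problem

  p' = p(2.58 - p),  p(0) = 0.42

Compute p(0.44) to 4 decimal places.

Euler: p_{n+1} = p_n + h·f(t_n, p_n).
t=0.000000, p=0.420000: f=0.907200 → p ← 0.420000 + 0.22·0.907200 = 0.619584
t=0.220000, p=0.619584: f=1.214642 → p ← 0.619584 + 0.22·1.214642 = 0.886805
p(0.44) ≈ 0.8868

0.8868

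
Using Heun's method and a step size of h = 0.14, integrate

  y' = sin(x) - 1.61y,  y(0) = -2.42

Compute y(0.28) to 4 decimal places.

Heun: k1 = f(x_n, y_n); k2 = f(x_n + h, y_n + h·k1); y_{n+1} = y_n + (h/2)·(k1 + k2).
x=0.000000, y=-2.420000:
  k1 = f(0.000000, -2.420000) = 3.896200
  k2 = f(0.140000, -1.874532) = 3.157540
  y ← -2.420000 + (0.14/2)·(3.896200 + 3.157540) = -1.926238
x=0.140000, y=-1.926238:
  k1 = f(0.140000, -1.926238) = 3.240787
  k2 = f(0.280000, -1.472528) = 2.647126
  y ← -1.926238 + (0.14/2)·(3.240787 + 2.647126) = -1.514084
y(0.28) ≈ -1.5141

-1.5141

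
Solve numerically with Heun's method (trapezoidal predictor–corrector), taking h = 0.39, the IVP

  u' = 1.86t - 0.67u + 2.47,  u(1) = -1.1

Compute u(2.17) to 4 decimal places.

3.9890

Heun: k1 = f(t_n, u_n); k2 = f(t_n + h, u_n + h·k1); u_{n+1} = u_n + (h/2)·(k1 + k2).
t=1.000000, u=-1.100000:
  k1 = f(1.000000, -1.100000) = 5.067000
  k2 = f(1.390000, 0.876130) = 4.468393
  u ← -1.100000 + (0.39/2)·(5.067000 + 4.468393) = 0.759402
t=1.390000, u=0.759402:
  k1 = f(1.390000, 0.759402) = 4.546601
  k2 = f(1.780000, 2.532576) = 4.083974
  u ← 0.759402 + (0.39/2)·(4.546601 + 4.083974) = 2.442364
t=1.780000, u=2.442364:
  k1 = f(1.780000, 2.442364) = 4.144416
  k2 = f(2.170000, 4.058686) = 3.786880
  u ← 2.442364 + (0.39/2)·(4.144416 + 3.786880) = 3.988967
u(2.17) ≈ 3.9890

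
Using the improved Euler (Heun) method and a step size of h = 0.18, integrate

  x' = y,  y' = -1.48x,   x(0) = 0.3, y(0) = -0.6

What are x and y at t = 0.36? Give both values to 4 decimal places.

0.0606, -0.6988

Heun on (x,y): k1 = f(t_n, state_n); k2 = f(t_n + h, state_n + h·k1); state_{n+1} = state_n + (h/2)·(k1 + k2).
0.000000: (0.300000, -0.600000)
  k1 = (-0.600000, -0.444000)
  predictor → (0.192000, -0.679920)
  k2 = (-0.679920, -0.284160)
  → (0.184807, -0.665534)
0.180000: (0.184807, -0.665534)
  k1 = (-0.665534, -0.273515)
  predictor → (0.065011, -0.714767)
  k2 = (-0.714767, -0.096216)
  → (0.060580, -0.698810)
(x(0.36), y(0.36)) ≈ (0.0606, -0.6988)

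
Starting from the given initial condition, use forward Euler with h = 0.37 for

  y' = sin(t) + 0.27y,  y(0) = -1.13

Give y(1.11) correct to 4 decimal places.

Euler: y_{n+1} = y_n + h·f(t_n, y_n).
t=0.000000, y=-1.130000: f=-0.305100 → y ← -1.130000 + 0.37·(-0.305100) = -1.242887
t=0.370000, y=-1.242887: f=0.026036 → y ← -1.242887 + 0.37·0.026036 = -1.233254
t=0.740000, y=-1.233254: f=0.341309 → y ← -1.233254 + 0.37·0.341309 = -1.106969
y(1.11) ≈ -1.1070

-1.1070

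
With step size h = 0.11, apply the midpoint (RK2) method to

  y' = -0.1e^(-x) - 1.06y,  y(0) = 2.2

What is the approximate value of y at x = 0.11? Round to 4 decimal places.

1.9487

Midpoint: k1 = f(x_n, y_n); k2 = f(x_n + h/2, y_n + (h/2)·k1); y_{n+1} = y_n + h·k2.
x=0.000000, y=2.200000:
  k1 = f(0.000000, 2.200000) = -2.432000
  k2 = f(0.055000, 2.066240) = -2.284863
  y ← 2.200000 + 0.11·(-2.284863) = 1.948665
y(0.11) ≈ 1.9487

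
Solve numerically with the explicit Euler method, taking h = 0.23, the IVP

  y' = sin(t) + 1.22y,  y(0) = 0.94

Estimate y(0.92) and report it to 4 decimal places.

2.8912

Euler: y_{n+1} = y_n + h·f(t_n, y_n).
t=0.000000, y=0.940000: f=1.146800 → y ← 0.940000 + 0.23·1.146800 = 1.203764
t=0.230000, y=1.203764: f=1.696570 → y ← 1.203764 + 0.23·1.696570 = 1.593975
t=0.460000, y=1.593975: f=2.388598 → y ← 1.593975 + 0.23·2.388598 = 2.143352
t=0.690000, y=2.143352: f=3.251427 → y ← 2.143352 + 0.23·3.251427 = 2.891181
y(0.92) ≈ 2.8912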